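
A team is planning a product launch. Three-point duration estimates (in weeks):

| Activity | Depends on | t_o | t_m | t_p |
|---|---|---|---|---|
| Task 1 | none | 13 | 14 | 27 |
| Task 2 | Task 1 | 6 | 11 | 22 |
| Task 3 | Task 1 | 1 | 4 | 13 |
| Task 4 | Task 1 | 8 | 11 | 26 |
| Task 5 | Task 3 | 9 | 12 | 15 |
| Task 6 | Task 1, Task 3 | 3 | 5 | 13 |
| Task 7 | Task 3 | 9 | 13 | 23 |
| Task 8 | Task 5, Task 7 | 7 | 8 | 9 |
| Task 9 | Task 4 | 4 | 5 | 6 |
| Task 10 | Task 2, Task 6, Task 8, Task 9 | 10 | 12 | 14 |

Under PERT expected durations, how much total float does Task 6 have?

16 weeks

te_Task 1 = (13 + 4·14 + 27)/6 = 96/6 = 16
te_Task 2 = (6 + 4·11 + 22)/6 = 72/6 = 12
te_Task 3 = (1 + 4·4 + 13)/6 = 30/6 = 5
te_Task 4 = (8 + 4·11 + 26)/6 = 78/6 = 13
te_Task 5 = (9 + 4·12 + 15)/6 = 72/6 = 12
te_Task 6 = (3 + 4·5 + 13)/6 = 36/6 = 6
te_Task 7 = (9 + 4·13 + 23)/6 = 84/6 = 14
te_Task 8 = (7 + 4·8 + 9)/6 = 48/6 = 8
te_Task 9 = (4 + 4·5 + 6)/6 = 30/6 = 5
te_Task 10 = (10 + 4·12 + 14)/6 = 72/6 = 12

Forward pass:
ES_Task 1 = 0; EF_Task 1 = 16
ES_Task 2 = 16; EF_Task 2 = 16+12 = 28
ES_Task 3 = 16; EF_Task 3 = 16+5 = 21
ES_Task 4 = 16; EF_Task 4 = 16+13 = 29
ES_Task 5 = 21; EF_Task 5 = 21+12 = 33
ES_Task 6 = max(EF_Task 1=16, EF_Task 3=21) = 21; EF_Task 6 = 21+6 = 27
ES_Task 7 = 21; EF_Task 7 = 21+14 = 35
ES_Task 8 = max(EF_Task 5=33, EF_Task 7=35) = 35; EF_Task 8 = 35+8 = 43
ES_Task 9 = 29; EF_Task 9 = 29+5 = 34
ES_Task 10 = max(EF_Task 2=28, EF_Task 6=27, EF_Task 8=43, EF_Task 9=34) = 43; EF_Task 10 = 43+12 = 55
Expected project duration μ = 55 weeks. Critical path: Task 1 → Task 3 → Task 7 → Task 8 → Task 10.

Backward pass:
LF_Task 10 = 55; LS_Task 10 = 55−12 = 43
LF_Task 9 = LS_Task 10 = 43; LS_Task 9 = 43−5 = 38
LF_Task 8 = LS_Task 10 = 43; LS_Task 8 = 43−8 = 35
LF_Task 7 = LS_Task 8 = 35; LS_Task 7 = 35−14 = 21
LF_Task 6 = LS_Task 10 = 43; LS_Task 6 = 43−6 = 37
LF_Task 5 = LS_Task 8 = 35; LS_Task 5 = 35−12 = 23
LF_Task 4 = LS_Task 9 = 38; LS_Task 4 = 38−13 = 25
LF_Task 3 = min(LS_Task 5=23, LS_Task 6=37, LS_Task 7=21) = 21; LS_Task 3 = 21−5 = 16
LF_Task 2 = LS_Task 10 = 43; LS_Task 2 = 43−12 = 31
LF_Task 1 = min(LS_Task 2=31, LS_Task 3=16, LS_Task 4=25, LS_Task 6=37) = 16; LS_Task 1 = 16−16 = 0
Slack_Task 6 = LS_Task 6 − ES_Task 6 = 37 − 21 = 16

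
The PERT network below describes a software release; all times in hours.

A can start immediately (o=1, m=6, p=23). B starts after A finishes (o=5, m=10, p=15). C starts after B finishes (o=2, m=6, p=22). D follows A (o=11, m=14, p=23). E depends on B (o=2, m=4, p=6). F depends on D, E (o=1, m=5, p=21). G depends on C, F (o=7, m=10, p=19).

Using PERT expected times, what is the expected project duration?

te_A = (1 + 4·6 + 23)/6 = 48/6 = 8
te_B = (5 + 4·10 + 15)/6 = 60/6 = 10
te_C = (2 + 4·6 + 22)/6 = 48/6 = 8
te_D = (11 + 4·14 + 23)/6 = 90/6 = 15
te_E = (2 + 4·4 + 6)/6 = 24/6 = 4
te_F = (1 + 4·5 + 21)/6 = 42/6 = 7
te_G = (7 + 4·10 + 19)/6 = 66/6 = 11

Forward pass:
ES_A = 0; EF_A = 8
ES_B = 8; EF_B = 8+10 = 18
ES_C = 18; EF_C = 18+8 = 26
ES_D = 8; EF_D = 8+15 = 23
ES_E = 18; EF_E = 18+4 = 22
ES_F = max(EF_D=23, EF_E=22) = 23; EF_F = 23+7 = 30
ES_G = max(EF_C=26, EF_F=30) = 30; EF_G = 30+11 = 41
Expected project duration μ = 41 hours. Critical path: A → D → F → G.

41 hours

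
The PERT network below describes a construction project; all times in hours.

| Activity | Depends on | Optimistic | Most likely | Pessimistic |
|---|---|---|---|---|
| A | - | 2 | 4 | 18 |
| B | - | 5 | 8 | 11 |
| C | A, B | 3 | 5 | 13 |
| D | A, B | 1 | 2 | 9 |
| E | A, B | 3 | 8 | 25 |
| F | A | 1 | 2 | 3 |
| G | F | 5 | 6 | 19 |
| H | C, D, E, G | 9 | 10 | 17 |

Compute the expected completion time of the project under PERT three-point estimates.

29 hours

te_A = (2 + 4·4 + 18)/6 = 36/6 = 6
te_B = (5 + 4·8 + 11)/6 = 48/6 = 8
te_C = (3 + 4·5 + 13)/6 = 36/6 = 6
te_D = (1 + 4·2 + 9)/6 = 18/6 = 3
te_E = (3 + 4·8 + 25)/6 = 60/6 = 10
te_F = (1 + 4·2 + 3)/6 = 12/6 = 2
te_G = (5 + 4·6 + 19)/6 = 48/6 = 8
te_H = (9 + 4·10 + 17)/6 = 66/6 = 11

Forward pass:
ES_A = 0; EF_A = 6
ES_B = 0; EF_B = 8
ES_C = max(EF_A=6, EF_B=8) = 8; EF_C = 8+6 = 14
ES_D = max(EF_A=6, EF_B=8) = 8; EF_D = 8+3 = 11
ES_E = max(EF_A=6, EF_B=8) = 8; EF_E = 8+10 = 18
ES_F = 6; EF_F = 6+2 = 8
ES_G = 8; EF_G = 8+8 = 16
ES_H = max(EF_C=14, EF_D=11, EF_E=18, EF_G=16) = 18; EF_H = 18+11 = 29
Expected project duration μ = 29 hours. Critical path: B → E → H.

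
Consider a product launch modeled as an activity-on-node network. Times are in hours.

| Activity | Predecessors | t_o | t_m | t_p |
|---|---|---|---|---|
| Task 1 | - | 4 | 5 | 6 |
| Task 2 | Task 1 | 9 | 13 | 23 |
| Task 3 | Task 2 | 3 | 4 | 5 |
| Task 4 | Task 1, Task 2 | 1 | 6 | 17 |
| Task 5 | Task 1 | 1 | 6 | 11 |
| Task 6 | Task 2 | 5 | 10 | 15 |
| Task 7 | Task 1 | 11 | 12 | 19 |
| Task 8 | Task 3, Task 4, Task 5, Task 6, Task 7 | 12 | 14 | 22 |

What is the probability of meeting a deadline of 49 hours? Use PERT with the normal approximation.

te_Task 1 = (4 + 4·5 + 6)/6 = 30/6 = 5; σ²_Task 1 = ((6−4)/6)² = 0.111
te_Task 2 = (9 + 4·13 + 23)/6 = 84/6 = 14; σ²_Task 2 = ((23−9)/6)² = 5.444
te_Task 3 = (3 + 4·4 + 5)/6 = 24/6 = 4; σ²_Task 3 = ((5−3)/6)² = 0.111
te_Task 4 = (1 + 4·6 + 17)/6 = 42/6 = 7; σ²_Task 4 = ((17−1)/6)² = 7.111
te_Task 5 = (1 + 4·6 + 11)/6 = 36/6 = 6; σ²_Task 5 = ((11−1)/6)² = 2.778
te_Task 6 = (5 + 4·10 + 15)/6 = 60/6 = 10; σ²_Task 6 = ((15−5)/6)² = 2.778
te_Task 7 = (11 + 4·12 + 19)/6 = 78/6 = 13; σ²_Task 7 = ((19−11)/6)² = 1.778
te_Task 8 = (12 + 4·14 + 22)/6 = 90/6 = 15; σ²_Task 8 = ((22−12)/6)² = 2.778

Forward pass:
ES_Task 1 = 0; EF_Task 1 = 5
ES_Task 2 = 5; EF_Task 2 = 5+14 = 19
ES_Task 3 = 19; EF_Task 3 = 19+4 = 23
ES_Task 4 = max(EF_Task 1=5, EF_Task 2=19) = 19; EF_Task 4 = 19+7 = 26
ES_Task 5 = 5; EF_Task 5 = 5+6 = 11
ES_Task 6 = 19; EF_Task 6 = 19+10 = 29
ES_Task 7 = 5; EF_Task 7 = 5+13 = 18
ES_Task 8 = max(EF_Task 3=23, EF_Task 4=26, EF_Task 5=11, EF_Task 6=29, EF_Task 7=18) = 29; EF_Task 8 = 29+15 = 44
Expected project duration μ = 44 hours. Critical path: Task 1 → Task 2 → Task 6 → Task 8.

Variance along critical path = 0.111 + 5.444 + 2.778 + 2.778 = 11.111; σ = √11.111 = 3.333 hours.
Z = (49 − 44) / 3.333 = 1.500
P(T ≤ 49) = Φ(1.500) ≈ 0.933

0.933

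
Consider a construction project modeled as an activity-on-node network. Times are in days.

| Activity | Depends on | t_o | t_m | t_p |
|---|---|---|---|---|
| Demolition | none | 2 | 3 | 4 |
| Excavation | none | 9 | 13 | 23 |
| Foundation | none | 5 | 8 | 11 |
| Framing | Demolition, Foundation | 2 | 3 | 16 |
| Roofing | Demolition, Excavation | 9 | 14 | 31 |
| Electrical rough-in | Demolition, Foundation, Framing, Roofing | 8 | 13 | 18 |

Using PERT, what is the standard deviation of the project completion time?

4.65 days

te_Demolition = (2 + 4·3 + 4)/6 = 18/6 = 3; σ²_Demolition = ((4−2)/6)² = 0.111
te_Excavation = (9 + 4·13 + 23)/6 = 84/6 = 14; σ²_Excavation = ((23−9)/6)² = 5.444
te_Foundation = (5 + 4·8 + 11)/6 = 48/6 = 8; σ²_Foundation = ((11−5)/6)² = 1.000
te_Framing = (2 + 4·3 + 16)/6 = 30/6 = 5; σ²_Framing = ((16−2)/6)² = 5.444
te_Roofing = (9 + 4·14 + 31)/6 = 96/6 = 16; σ²_Roofing = ((31−9)/6)² = 13.444
te_Electrical rough-in = (8 + 4·13 + 18)/6 = 78/6 = 13; σ²_Electrical rough-in = ((18−8)/6)² = 2.778

Forward pass:
ES_Demolition = 0; EF_Demolition = 3
ES_Excavation = 0; EF_Excavation = 14
ES_Foundation = 0; EF_Foundation = 8
ES_Framing = max(EF_Demolition=3, EF_Foundation=8) = 8; EF_Framing = 8+5 = 13
ES_Roofing = max(EF_Demolition=3, EF_Excavation=14) = 14; EF_Roofing = 14+16 = 30
ES_Electrical rough-in = max(EF_Demolition=3, EF_Foundation=8, EF_Framing=13, EF_Roofing=30) = 30; EF_Electrical rough-in = 30+13 = 43
Expected project duration μ = 43 days. Critical path: Excavation → Roofing → Electrical rough-in.

Variance along critical path = 5.444 + 13.444 + 2.778 = 21.667
σ = √21.667 = 4.655 days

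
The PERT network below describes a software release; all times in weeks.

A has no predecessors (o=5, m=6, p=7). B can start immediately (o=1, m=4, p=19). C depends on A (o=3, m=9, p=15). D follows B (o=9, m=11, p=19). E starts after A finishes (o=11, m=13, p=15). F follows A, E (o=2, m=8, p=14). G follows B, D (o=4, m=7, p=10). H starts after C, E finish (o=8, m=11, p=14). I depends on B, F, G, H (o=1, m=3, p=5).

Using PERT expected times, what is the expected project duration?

te_A = (5 + 4·6 + 7)/6 = 36/6 = 6
te_B = (1 + 4·4 + 19)/6 = 36/6 = 6
te_C = (3 + 4·9 + 15)/6 = 54/6 = 9
te_D = (9 + 4·11 + 19)/6 = 72/6 = 12
te_E = (11 + 4·13 + 15)/6 = 78/6 = 13
te_F = (2 + 4·8 + 14)/6 = 48/6 = 8
te_G = (4 + 4·7 + 10)/6 = 42/6 = 7
te_H = (8 + 4·11 + 14)/6 = 66/6 = 11
te_I = (1 + 4·3 + 5)/6 = 18/6 = 3

Forward pass:
ES_A = 0; EF_A = 6
ES_B = 0; EF_B = 6
ES_C = 6; EF_C = 6+9 = 15
ES_D = 6; EF_D = 6+12 = 18
ES_E = 6; EF_E = 6+13 = 19
ES_F = max(EF_A=6, EF_E=19) = 19; EF_F = 19+8 = 27
ES_G = max(EF_B=6, EF_D=18) = 18; EF_G = 18+7 = 25
ES_H = max(EF_C=15, EF_E=19) = 19; EF_H = 19+11 = 30
ES_I = max(EF_B=6, EF_F=27, EF_G=25, EF_H=30) = 30; EF_I = 30+3 = 33
Expected project duration μ = 33 weeks. Critical path: A → E → H → I.

33 weeks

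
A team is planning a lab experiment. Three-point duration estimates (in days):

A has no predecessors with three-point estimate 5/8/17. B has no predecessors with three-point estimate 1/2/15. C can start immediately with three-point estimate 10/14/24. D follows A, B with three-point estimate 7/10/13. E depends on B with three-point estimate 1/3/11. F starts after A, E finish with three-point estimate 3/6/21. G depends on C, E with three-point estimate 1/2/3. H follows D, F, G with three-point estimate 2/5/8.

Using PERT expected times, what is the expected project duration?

te_A = (5 + 4·8 + 17)/6 = 54/6 = 9
te_B = (1 + 4·2 + 15)/6 = 24/6 = 4
te_C = (10 + 4·14 + 24)/6 = 90/6 = 15
te_D = (7 + 4·10 + 13)/6 = 60/6 = 10
te_E = (1 + 4·3 + 11)/6 = 24/6 = 4
te_F = (3 + 4·6 + 21)/6 = 48/6 = 8
te_G = (1 + 4·2 + 3)/6 = 12/6 = 2
te_H = (2 + 4·5 + 8)/6 = 30/6 = 5

Forward pass:
ES_A = 0; EF_A = 9
ES_B = 0; EF_B = 4
ES_C = 0; EF_C = 15
ES_D = max(EF_A=9, EF_B=4) = 9; EF_D = 9+10 = 19
ES_E = 4; EF_E = 4+4 = 8
ES_F = max(EF_A=9, EF_E=8) = 9; EF_F = 9+8 = 17
ES_G = max(EF_C=15, EF_E=8) = 15; EF_G = 15+2 = 17
ES_H = max(EF_D=19, EF_F=17, EF_G=17) = 19; EF_H = 19+5 = 24
Expected project duration μ = 24 days. Critical path: A → D → H.

24 days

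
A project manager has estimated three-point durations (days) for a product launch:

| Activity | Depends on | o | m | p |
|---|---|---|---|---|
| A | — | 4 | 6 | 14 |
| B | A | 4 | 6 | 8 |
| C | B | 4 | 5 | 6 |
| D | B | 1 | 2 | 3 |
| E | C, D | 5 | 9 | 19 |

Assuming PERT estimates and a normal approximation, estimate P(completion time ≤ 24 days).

0.088

te_A = (4 + 4·6 + 14)/6 = 42/6 = 7; σ²_A = ((14−4)/6)² = 2.778
te_B = (4 + 4·6 + 8)/6 = 36/6 = 6; σ²_B = ((8−4)/6)² = 0.444
te_C = (4 + 4·5 + 6)/6 = 30/6 = 5; σ²_C = ((6−4)/6)² = 0.111
te_D = (1 + 4·2 + 3)/6 = 12/6 = 2; σ²_D = ((3−1)/6)² = 0.111
te_E = (5 + 4·9 + 19)/6 = 60/6 = 10; σ²_E = ((19−5)/6)² = 5.444

Forward pass:
ES_A = 0; EF_A = 7
ES_B = 7; EF_B = 7+6 = 13
ES_C = 13; EF_C = 13+5 = 18
ES_D = 13; EF_D = 13+2 = 15
ES_E = max(EF_C=18, EF_D=15) = 18; EF_E = 18+10 = 28
Expected project duration μ = 28 days. Critical path: A → B → C → E.

Variance along critical path = 2.778 + 0.444 + 0.111 + 5.444 = 8.778; σ = √8.778 = 2.963 days.
Z = (24 − 28) / 2.963 = -1.350
P(T ≤ 24) = Φ(-1.350) ≈ 0.088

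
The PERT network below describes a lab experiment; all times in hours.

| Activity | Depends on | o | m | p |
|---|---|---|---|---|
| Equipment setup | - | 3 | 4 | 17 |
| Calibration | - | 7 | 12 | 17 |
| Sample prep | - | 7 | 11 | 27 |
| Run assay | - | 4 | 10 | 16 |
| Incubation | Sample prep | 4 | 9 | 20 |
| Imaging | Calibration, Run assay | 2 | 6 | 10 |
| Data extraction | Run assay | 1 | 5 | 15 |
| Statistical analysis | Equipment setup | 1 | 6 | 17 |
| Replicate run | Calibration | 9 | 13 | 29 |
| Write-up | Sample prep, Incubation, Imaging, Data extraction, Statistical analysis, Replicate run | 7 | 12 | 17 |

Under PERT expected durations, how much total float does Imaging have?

9 hours

te_Equipment setup = (3 + 4·4 + 17)/6 = 36/6 = 6
te_Calibration = (7 + 4·12 + 17)/6 = 72/6 = 12
te_Sample prep = (7 + 4·11 + 27)/6 = 78/6 = 13
te_Run assay = (4 + 4·10 + 16)/6 = 60/6 = 10
te_Incubation = (4 + 4·9 + 20)/6 = 60/6 = 10
te_Imaging = (2 + 4·6 + 10)/6 = 36/6 = 6
te_Data extraction = (1 + 4·5 + 15)/6 = 36/6 = 6
te_Statistical analysis = (1 + 4·6 + 17)/6 = 42/6 = 7
te_Replicate run = (9 + 4·13 + 29)/6 = 90/6 = 15
te_Write-up = (7 + 4·12 + 17)/6 = 72/6 = 12

Forward pass:
ES_Equipment setup = 0; EF_Equipment setup = 6
ES_Calibration = 0; EF_Calibration = 12
ES_Sample prep = 0; EF_Sample prep = 13
ES_Run assay = 0; EF_Run assay = 10
ES_Incubation = 13; EF_Incubation = 13+10 = 23
ES_Imaging = max(EF_Calibration=12, EF_Run assay=10) = 12; EF_Imaging = 12+6 = 18
ES_Data extraction = 10; EF_Data extraction = 10+6 = 16
ES_Statistical analysis = 6; EF_Statistical analysis = 6+7 = 13
ES_Replicate run = 12; EF_Replicate run = 12+15 = 27
ES_Write-up = max(EF_Sample prep=13, EF_Incubation=23, EF_Imaging=18, EF_Data extraction=16, EF_Statistical analysis=13, EF_Replicate run=27) = 27; EF_Write-up = 27+12 = 39
Expected project duration μ = 39 hours. Critical path: Calibration → Replicate run → Write-up.

Backward pass:
LF_Write-up = 39; LS_Write-up = 39−12 = 27
LF_Replicate run = LS_Write-up = 27; LS_Replicate run = 27−15 = 12
LF_Statistical analysis = LS_Write-up = 27; LS_Statistical analysis = 27−7 = 20
LF_Data extraction = LS_Write-up = 27; LS_Data extraction = 27−6 = 21
LF_Imaging = LS_Write-up = 27; LS_Imaging = 27−6 = 21
LF_Incubation = LS_Write-up = 27; LS_Incubation = 27−10 = 17
LF_Run assay = min(LS_Imaging=21, LS_Data extraction=21) = 21; LS_Run assay = 21−10 = 11
LF_Sample prep = min(LS_Incubation=17, LS_Write-up=27) = 17; LS_Sample prep = 17−13 = 4
LF_Calibration = min(LS_Imaging=21, LS_Replicate run=12) = 12; LS_Calibration = 12−12 = 0
LF_Equipment setup = LS_Statistical analysis = 20; LS_Equipment setup = 20−6 = 14
Slack_Imaging = LS_Imaging − ES_Imaging = 21 − 12 = 9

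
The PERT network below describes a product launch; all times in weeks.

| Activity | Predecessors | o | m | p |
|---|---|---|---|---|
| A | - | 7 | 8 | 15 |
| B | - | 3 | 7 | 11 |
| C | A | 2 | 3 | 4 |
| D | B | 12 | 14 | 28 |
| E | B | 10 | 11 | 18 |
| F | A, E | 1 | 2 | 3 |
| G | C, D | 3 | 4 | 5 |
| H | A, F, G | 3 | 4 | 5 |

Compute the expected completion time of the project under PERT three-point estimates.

31 weeks

te_A = (7 + 4·8 + 15)/6 = 54/6 = 9
te_B = (3 + 4·7 + 11)/6 = 42/6 = 7
te_C = (2 + 4·3 + 4)/6 = 18/6 = 3
te_D = (12 + 4·14 + 28)/6 = 96/6 = 16
te_E = (10 + 4·11 + 18)/6 = 72/6 = 12
te_F = (1 + 4·2 + 3)/6 = 12/6 = 2
te_G = (3 + 4·4 + 5)/6 = 24/6 = 4
te_H = (3 + 4·4 + 5)/6 = 24/6 = 4

Forward pass:
ES_A = 0; EF_A = 9
ES_B = 0; EF_B = 7
ES_C = 9; EF_C = 9+3 = 12
ES_D = 7; EF_D = 7+16 = 23
ES_E = 7; EF_E = 7+12 = 19
ES_F = max(EF_A=9, EF_E=19) = 19; EF_F = 19+2 = 21
ES_G = max(EF_C=12, EF_D=23) = 23; EF_G = 23+4 = 27
ES_H = max(EF_A=9, EF_F=21, EF_G=27) = 27; EF_H = 27+4 = 31
Expected project duration μ = 31 weeks. Critical path: B → D → G → H.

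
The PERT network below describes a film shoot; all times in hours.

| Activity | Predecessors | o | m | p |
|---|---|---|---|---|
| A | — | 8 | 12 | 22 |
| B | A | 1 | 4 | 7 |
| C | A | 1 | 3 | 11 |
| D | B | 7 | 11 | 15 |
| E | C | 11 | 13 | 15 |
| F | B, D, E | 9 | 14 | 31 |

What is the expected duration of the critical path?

te_A = (8 + 4·12 + 22)/6 = 78/6 = 13
te_B = (1 + 4·4 + 7)/6 = 24/6 = 4
te_C = (1 + 4·3 + 11)/6 = 24/6 = 4
te_D = (7 + 4·11 + 15)/6 = 66/6 = 11
te_E = (11 + 4·13 + 15)/6 = 78/6 = 13
te_F = (9 + 4·14 + 31)/6 = 96/6 = 16

Forward pass:
ES_A = 0; EF_A = 13
ES_B = 13; EF_B = 13+4 = 17
ES_C = 13; EF_C = 13+4 = 17
ES_D = 17; EF_D = 17+11 = 28
ES_E = 17; EF_E = 17+13 = 30
ES_F = max(EF_B=17, EF_D=28, EF_E=30) = 30; EF_F = 30+16 = 46
Expected project duration μ = 46 hours. Critical path: A → C → E → F.

46 hours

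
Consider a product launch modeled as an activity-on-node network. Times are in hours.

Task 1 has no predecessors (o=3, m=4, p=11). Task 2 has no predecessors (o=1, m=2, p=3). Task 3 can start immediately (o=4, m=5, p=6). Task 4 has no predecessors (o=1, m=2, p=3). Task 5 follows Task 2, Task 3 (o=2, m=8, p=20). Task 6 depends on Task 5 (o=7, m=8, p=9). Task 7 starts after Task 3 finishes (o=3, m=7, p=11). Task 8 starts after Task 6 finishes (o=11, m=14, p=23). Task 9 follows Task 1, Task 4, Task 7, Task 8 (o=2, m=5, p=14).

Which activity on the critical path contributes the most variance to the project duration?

te_Task 1 = (3 + 4·4 + 11)/6 = 30/6 = 5; σ²_Task 1 = ((11−3)/6)² = 1.778
te_Task 2 = (1 + 4·2 + 3)/6 = 12/6 = 2; σ²_Task 2 = ((3−1)/6)² = 0.111
te_Task 3 = (4 + 4·5 + 6)/6 = 30/6 = 5; σ²_Task 3 = ((6−4)/6)² = 0.111
te_Task 4 = (1 + 4·2 + 3)/6 = 12/6 = 2; σ²_Task 4 = ((3−1)/6)² = 0.111
te_Task 5 = (2 + 4·8 + 20)/6 = 54/6 = 9; σ²_Task 5 = ((20−2)/6)² = 9.000
te_Task 6 = (7 + 4·8 + 9)/6 = 48/6 = 8; σ²_Task 6 = ((9−7)/6)² = 0.111
te_Task 7 = (3 + 4·7 + 11)/6 = 42/6 = 7; σ²_Task 7 = ((11−3)/6)² = 1.778
te_Task 8 = (11 + 4·14 + 23)/6 = 90/6 = 15; σ²_Task 8 = ((23−11)/6)² = 4.000
te_Task 9 = (2 + 4·5 + 14)/6 = 36/6 = 6; σ²_Task 9 = ((14−2)/6)² = 4.000

Forward pass:
ES_Task 1 = 0; EF_Task 1 = 5
ES_Task 2 = 0; EF_Task 2 = 2
ES_Task 3 = 0; EF_Task 3 = 5
ES_Task 4 = 0; EF_Task 4 = 2
ES_Task 5 = max(EF_Task 2=2, EF_Task 3=5) = 5; EF_Task 5 = 5+9 = 14
ES_Task 6 = 14; EF_Task 6 = 14+8 = 22
ES_Task 7 = 5; EF_Task 7 = 5+7 = 12
ES_Task 8 = 22; EF_Task 8 = 22+15 = 37
ES_Task 9 = max(EF_Task 1=5, EF_Task 4=2, EF_Task 7=12, EF_Task 8=37) = 37; EF_Task 9 = 37+6 = 43
Expected project duration μ = 43 hours. Critical path: Task 3 → Task 5 → Task 6 → Task 8 → Task 9.

Variances on critical path: σ²_Task 3=0.111, σ²_Task 5=9.000, σ²_Task 6=0.111, σ²_Task 8=4.000, σ²_Task 9=4.000.
Largest is σ²_Task 5 = 9.000.

Task 5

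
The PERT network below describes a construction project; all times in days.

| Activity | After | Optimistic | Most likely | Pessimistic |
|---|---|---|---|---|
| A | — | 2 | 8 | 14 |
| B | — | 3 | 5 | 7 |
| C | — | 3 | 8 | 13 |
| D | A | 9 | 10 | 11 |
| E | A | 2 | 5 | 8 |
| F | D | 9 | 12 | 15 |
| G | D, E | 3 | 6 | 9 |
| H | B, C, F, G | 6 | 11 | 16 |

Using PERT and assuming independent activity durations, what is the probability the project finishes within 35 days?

0.016

te_A = (2 + 4·8 + 14)/6 = 48/6 = 8; σ²_A = ((14−2)/6)² = 4.000
te_B = (3 + 4·5 + 7)/6 = 30/6 = 5; σ²_B = ((7−3)/6)² = 0.444
te_C = (3 + 4·8 + 13)/6 = 48/6 = 8; σ²_C = ((13−3)/6)² = 2.778
te_D = (9 + 4·10 + 11)/6 = 60/6 = 10; σ²_D = ((11−9)/6)² = 0.111
te_E = (2 + 4·5 + 8)/6 = 30/6 = 5; σ²_E = ((8−2)/6)² = 1.000
te_F = (9 + 4·12 + 15)/6 = 72/6 = 12; σ²_F = ((15−9)/6)² = 1.000
te_G = (3 + 4·6 + 9)/6 = 36/6 = 6; σ²_G = ((9−3)/6)² = 1.000
te_H = (6 + 4·11 + 16)/6 = 66/6 = 11; σ²_H = ((16−6)/6)² = 2.778

Forward pass:
ES_A = 0; EF_A = 8
ES_B = 0; EF_B = 5
ES_C = 0; EF_C = 8
ES_D = 8; EF_D = 8+10 = 18
ES_E = 8; EF_E = 8+5 = 13
ES_F = 18; EF_F = 18+12 = 30
ES_G = max(EF_D=18, EF_E=13) = 18; EF_G = 18+6 = 24
ES_H = max(EF_B=5, EF_C=8, EF_F=30, EF_G=24) = 30; EF_H = 30+11 = 41
Expected project duration μ = 41 days. Critical path: A → D → F → H.

Variance along critical path = 4.000 + 0.111 + 1.000 + 2.778 = 7.889; σ = √7.889 = 2.809 days.
Z = (35 − 41) / 2.809 = -2.136
P(T ≤ 35) = Φ(-2.136) ≈ 0.016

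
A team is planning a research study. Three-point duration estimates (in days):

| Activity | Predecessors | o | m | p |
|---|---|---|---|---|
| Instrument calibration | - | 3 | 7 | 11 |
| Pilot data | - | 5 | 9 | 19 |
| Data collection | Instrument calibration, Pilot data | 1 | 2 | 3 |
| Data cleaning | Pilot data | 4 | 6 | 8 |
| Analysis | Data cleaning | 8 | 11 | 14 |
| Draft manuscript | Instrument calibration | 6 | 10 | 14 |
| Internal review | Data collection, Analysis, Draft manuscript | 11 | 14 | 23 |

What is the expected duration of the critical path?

42 days

te_Instrument calibration = (3 + 4·7 + 11)/6 = 42/6 = 7
te_Pilot data = (5 + 4·9 + 19)/6 = 60/6 = 10
te_Data collection = (1 + 4·2 + 3)/6 = 12/6 = 2
te_Data cleaning = (4 + 4·6 + 8)/6 = 36/6 = 6
te_Analysis = (8 + 4·11 + 14)/6 = 66/6 = 11
te_Draft manuscript = (6 + 4·10 + 14)/6 = 60/6 = 10
te_Internal review = (11 + 4·14 + 23)/6 = 90/6 = 15

Forward pass:
ES_Instrument calibration = 0; EF_Instrument calibration = 7
ES_Pilot data = 0; EF_Pilot data = 10
ES_Data collection = max(EF_Instrument calibration=7, EF_Pilot data=10) = 10; EF_Data collection = 10+2 = 12
ES_Data cleaning = 10; EF_Data cleaning = 10+6 = 16
ES_Analysis = 16; EF_Analysis = 16+11 = 27
ES_Draft manuscript = 7; EF_Draft manuscript = 7+10 = 17
ES_Internal review = max(EF_Data collection=12, EF_Analysis=27, EF_Draft manuscript=17) = 27; EF_Internal review = 27+15 = 42
Expected project duration μ = 42 days. Critical path: Pilot data → Data cleaning → Analysis → Internal review.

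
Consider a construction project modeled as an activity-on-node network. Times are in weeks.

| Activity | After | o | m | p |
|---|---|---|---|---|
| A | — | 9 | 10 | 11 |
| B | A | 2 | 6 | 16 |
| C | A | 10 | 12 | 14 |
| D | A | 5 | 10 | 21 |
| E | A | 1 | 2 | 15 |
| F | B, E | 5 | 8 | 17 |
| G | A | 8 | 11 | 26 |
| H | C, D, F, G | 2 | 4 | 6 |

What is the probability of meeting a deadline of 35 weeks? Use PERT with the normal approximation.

te_A = (9 + 4·10 + 11)/6 = 60/6 = 10; σ²_A = ((11−9)/6)² = 0.111
te_B = (2 + 4·6 + 16)/6 = 42/6 = 7; σ²_B = ((16−2)/6)² = 5.444
te_C = (10 + 4·12 + 14)/6 = 72/6 = 12; σ²_C = ((14−10)/6)² = 0.444
te_D = (5 + 4·10 + 21)/6 = 66/6 = 11; σ²_D = ((21−5)/6)² = 7.111
te_E = (1 + 4·2 + 15)/6 = 24/6 = 4; σ²_E = ((15−1)/6)² = 5.444
te_F = (5 + 4·8 + 17)/6 = 54/6 = 9; σ²_F = ((17−5)/6)² = 4.000
te_G = (8 + 4·11 + 26)/6 = 78/6 = 13; σ²_G = ((26−8)/6)² = 9.000
te_H = (2 + 4·4 + 6)/6 = 24/6 = 4; σ²_H = ((6−2)/6)² = 0.444

Forward pass:
ES_A = 0; EF_A = 10
ES_B = 10; EF_B = 10+7 = 17
ES_C = 10; EF_C = 10+12 = 22
ES_D = 10; EF_D = 10+11 = 21
ES_E = 10; EF_E = 10+4 = 14
ES_F = max(EF_B=17, EF_E=14) = 17; EF_F = 17+9 = 26
ES_G = 10; EF_G = 10+13 = 23
ES_H = max(EF_C=22, EF_D=21, EF_F=26, EF_G=23) = 26; EF_H = 26+4 = 30
Expected project duration μ = 30 weeks. Critical path: A → B → F → H.

Variance along critical path = 0.111 + 5.444 + 4.000 + 0.444 = 10.000; σ = √10.000 = 3.162 weeks.
Z = (35 − 30) / 3.162 = 1.581
P(T ≤ 35) = Φ(1.581) ≈ 0.943

0.943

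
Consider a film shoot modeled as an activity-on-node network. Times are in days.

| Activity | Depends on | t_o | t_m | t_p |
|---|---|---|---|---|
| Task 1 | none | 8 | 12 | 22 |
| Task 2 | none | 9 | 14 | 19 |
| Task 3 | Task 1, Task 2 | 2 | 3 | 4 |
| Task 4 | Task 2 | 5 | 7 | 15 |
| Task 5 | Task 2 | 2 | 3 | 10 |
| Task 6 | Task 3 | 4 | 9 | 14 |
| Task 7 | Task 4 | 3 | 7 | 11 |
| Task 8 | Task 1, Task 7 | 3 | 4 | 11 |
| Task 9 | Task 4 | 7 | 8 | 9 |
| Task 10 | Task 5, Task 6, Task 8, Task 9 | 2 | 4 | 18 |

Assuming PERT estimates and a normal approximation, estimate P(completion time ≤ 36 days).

te_Task 1 = (8 + 4·12 + 22)/6 = 78/6 = 13; σ²_Task 1 = ((22−8)/6)² = 5.444
te_Task 2 = (9 + 4·14 + 19)/6 = 84/6 = 14; σ²_Task 2 = ((19−9)/6)² = 2.778
te_Task 3 = (2 + 4·3 + 4)/6 = 18/6 = 3; σ²_Task 3 = ((4−2)/6)² = 0.111
te_Task 4 = (5 + 4·7 + 15)/6 = 48/6 = 8; σ²_Task 4 = ((15−5)/6)² = 2.778
te_Task 5 = (2 + 4·3 + 10)/6 = 24/6 = 4; σ²_Task 5 = ((10−2)/6)² = 1.778
te_Task 6 = (4 + 4·9 + 14)/6 = 54/6 = 9; σ²_Task 6 = ((14−4)/6)² = 2.778
te_Task 7 = (3 + 4·7 + 11)/6 = 42/6 = 7; σ²_Task 7 = ((11−3)/6)² = 1.778
te_Task 8 = (3 + 4·4 + 11)/6 = 30/6 = 5; σ²_Task 8 = ((11−3)/6)² = 1.778
te_Task 9 = (7 + 4·8 + 9)/6 = 48/6 = 8; σ²_Task 9 = ((9−7)/6)² = 0.111
te_Task 10 = (2 + 4·4 + 18)/6 = 36/6 = 6; σ²_Task 10 = ((18−2)/6)² = 7.111

Forward pass:
ES_Task 1 = 0; EF_Task 1 = 13
ES_Task 2 = 0; EF_Task 2 = 14
ES_Task 3 = max(EF_Task 1=13, EF_Task 2=14) = 14; EF_Task 3 = 14+3 = 17
ES_Task 4 = 14; EF_Task 4 = 14+8 = 22
ES_Task 5 = 14; EF_Task 5 = 14+4 = 18
ES_Task 6 = 17; EF_Task 6 = 17+9 = 26
ES_Task 7 = 22; EF_Task 7 = 22+7 = 29
ES_Task 8 = max(EF_Task 1=13, EF_Task 7=29) = 29; EF_Task 8 = 29+5 = 34
ES_Task 9 = 22; EF_Task 9 = 22+8 = 30
ES_Task 10 = max(EF_Task 5=18, EF_Task 6=26, EF_Task 8=34, EF_Task 9=30) = 34; EF_Task 10 = 34+6 = 40
Expected project duration μ = 40 days. Critical path: Task 2 → Task 4 → Task 7 → Task 8 → Task 10.

Variance along critical path = 2.778 + 2.778 + 1.778 + 1.778 + 7.111 = 16.222; σ = √16.222 = 4.028 days.
Z = (36 − 40) / 4.028 = -0.993
P(T ≤ 36) = Φ(-0.993) ≈ 0.160

0.160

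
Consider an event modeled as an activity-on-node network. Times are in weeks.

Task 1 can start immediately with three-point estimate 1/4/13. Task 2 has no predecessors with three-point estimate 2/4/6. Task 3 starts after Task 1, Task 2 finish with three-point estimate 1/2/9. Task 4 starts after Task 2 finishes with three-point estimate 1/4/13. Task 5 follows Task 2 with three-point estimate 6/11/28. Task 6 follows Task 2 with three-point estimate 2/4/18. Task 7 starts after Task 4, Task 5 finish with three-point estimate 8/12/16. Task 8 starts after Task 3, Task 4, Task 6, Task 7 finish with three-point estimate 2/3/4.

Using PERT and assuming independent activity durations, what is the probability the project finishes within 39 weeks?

te_Task 1 = (1 + 4·4 + 13)/6 = 30/6 = 5; σ²_Task 1 = ((13−1)/6)² = 4.000
te_Task 2 = (2 + 4·4 + 6)/6 = 24/6 = 4; σ²_Task 2 = ((6−2)/6)² = 0.444
te_Task 3 = (1 + 4·2 + 9)/6 = 18/6 = 3; σ²_Task 3 = ((9−1)/6)² = 1.778
te_Task 4 = (1 + 4·4 + 13)/6 = 30/6 = 5; σ²_Task 4 = ((13−1)/6)² = 4.000
te_Task 5 = (6 + 4·11 + 28)/6 = 78/6 = 13; σ²_Task 5 = ((28−6)/6)² = 13.444
te_Task 6 = (2 + 4·4 + 18)/6 = 36/6 = 6; σ²_Task 6 = ((18−2)/6)² = 7.111
te_Task 7 = (8 + 4·12 + 16)/6 = 72/6 = 12; σ²_Task 7 = ((16−8)/6)² = 1.778
te_Task 8 = (2 + 4·3 + 4)/6 = 18/6 = 3; σ²_Task 8 = ((4−2)/6)² = 0.111

Forward pass:
ES_Task 1 = 0; EF_Task 1 = 5
ES_Task 2 = 0; EF_Task 2 = 4
ES_Task 3 = max(EF_Task 1=5, EF_Task 2=4) = 5; EF_Task 3 = 5+3 = 8
ES_Task 4 = 4; EF_Task 4 = 4+5 = 9
ES_Task 5 = 4; EF_Task 5 = 4+13 = 17
ES_Task 6 = 4; EF_Task 6 = 4+6 = 10
ES_Task 7 = max(EF_Task 4=9, EF_Task 5=17) = 17; EF_Task 7 = 17+12 = 29
ES_Task 8 = max(EF_Task 3=8, EF_Task 4=9, EF_Task 6=10, EF_Task 7=29) = 29; EF_Task 8 = 29+3 = 32
Expected project duration μ = 32 weeks. Critical path: Task 2 → Task 5 → Task 7 → Task 8.

Variance along critical path = 0.444 + 13.444 + 1.778 + 0.111 = 15.778; σ = √15.778 = 3.972 weeks.
Z = (39 − 32) / 3.972 = 1.762
P(T ≤ 39) = Φ(1.762) ≈ 0.961

0.961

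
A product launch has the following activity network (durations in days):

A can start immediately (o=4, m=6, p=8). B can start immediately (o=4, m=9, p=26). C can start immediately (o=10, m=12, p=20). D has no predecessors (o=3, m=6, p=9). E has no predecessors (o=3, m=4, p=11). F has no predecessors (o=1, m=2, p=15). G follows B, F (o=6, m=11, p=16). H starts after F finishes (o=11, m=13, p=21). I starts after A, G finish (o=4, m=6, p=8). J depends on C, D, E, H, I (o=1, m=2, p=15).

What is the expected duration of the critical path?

te_A = (4 + 4·6 + 8)/6 = 36/6 = 6
te_B = (4 + 4·9 + 26)/6 = 66/6 = 11
te_C = (10 + 4·12 + 20)/6 = 78/6 = 13
te_D = (3 + 4·6 + 9)/6 = 36/6 = 6
te_E = (3 + 4·4 + 11)/6 = 30/6 = 5
te_F = (1 + 4·2 + 15)/6 = 24/6 = 4
te_G = (6 + 4·11 + 16)/6 = 66/6 = 11
te_H = (11 + 4·13 + 21)/6 = 84/6 = 14
te_I = (4 + 4·6 + 8)/6 = 36/6 = 6
te_J = (1 + 4·2 + 15)/6 = 24/6 = 4

Forward pass:
ES_A = 0; EF_A = 6
ES_B = 0; EF_B = 11
ES_C = 0; EF_C = 13
ES_D = 0; EF_D = 6
ES_E = 0; EF_E = 5
ES_F = 0; EF_F = 4
ES_G = max(EF_B=11, EF_F=4) = 11; EF_G = 11+11 = 22
ES_H = 4; EF_H = 4+14 = 18
ES_I = max(EF_A=6, EF_G=22) = 22; EF_I = 22+6 = 28
ES_J = max(EF_C=13, EF_D=6, EF_E=5, EF_H=18, EF_I=28) = 28; EF_J = 28+4 = 32
Expected project duration μ = 32 days. Critical path: B → G → I → J.

32 days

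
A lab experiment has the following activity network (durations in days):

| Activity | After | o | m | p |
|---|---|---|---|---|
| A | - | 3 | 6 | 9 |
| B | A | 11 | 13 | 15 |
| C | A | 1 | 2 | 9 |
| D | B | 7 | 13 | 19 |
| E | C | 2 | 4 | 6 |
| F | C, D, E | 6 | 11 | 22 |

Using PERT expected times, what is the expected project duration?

te_A = (3 + 4·6 + 9)/6 = 36/6 = 6
te_B = (11 + 4·13 + 15)/6 = 78/6 = 13
te_C = (1 + 4·2 + 9)/6 = 18/6 = 3
te_D = (7 + 4·13 + 19)/6 = 78/6 = 13
te_E = (2 + 4·4 + 6)/6 = 24/6 = 4
te_F = (6 + 4·11 + 22)/6 = 72/6 = 12

Forward pass:
ES_A = 0; EF_A = 6
ES_B = 6; EF_B = 6+13 = 19
ES_C = 6; EF_C = 6+3 = 9
ES_D = 19; EF_D = 19+13 = 32
ES_E = 9; EF_E = 9+4 = 13
ES_F = max(EF_C=9, EF_D=32, EF_E=13) = 32; EF_F = 32+12 = 44
Expected project duration μ = 44 days. Critical path: A → B → D → F.

44 days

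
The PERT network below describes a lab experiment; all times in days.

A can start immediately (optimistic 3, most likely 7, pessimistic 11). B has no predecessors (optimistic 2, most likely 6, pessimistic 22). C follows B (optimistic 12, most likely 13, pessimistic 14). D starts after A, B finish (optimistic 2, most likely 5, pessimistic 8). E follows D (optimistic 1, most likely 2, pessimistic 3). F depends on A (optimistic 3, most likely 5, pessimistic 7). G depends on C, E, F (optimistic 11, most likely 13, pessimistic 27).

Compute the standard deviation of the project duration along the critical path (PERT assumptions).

4.28 days

te_A = (3 + 4·7 + 11)/6 = 42/6 = 7; σ²_A = ((11−3)/6)² = 1.778
te_B = (2 + 4·6 + 22)/6 = 48/6 = 8; σ²_B = ((22−2)/6)² = 11.111
te_C = (12 + 4·13 + 14)/6 = 78/6 = 13; σ²_C = ((14−12)/6)² = 0.111
te_D = (2 + 4·5 + 8)/6 = 30/6 = 5; σ²_D = ((8−2)/6)² = 1.000
te_E = (1 + 4·2 + 3)/6 = 12/6 = 2; σ²_E = ((3−1)/6)² = 0.111
te_F = (3 + 4·5 + 7)/6 = 30/6 = 5; σ²_F = ((7−3)/6)² = 0.444
te_G = (11 + 4·13 + 27)/6 = 90/6 = 15; σ²_G = ((27−11)/6)² = 7.111

Forward pass:
ES_A = 0; EF_A = 7
ES_B = 0; EF_B = 8
ES_C = 8; EF_C = 8+13 = 21
ES_D = max(EF_A=7, EF_B=8) = 8; EF_D = 8+5 = 13
ES_E = 13; EF_E = 13+2 = 15
ES_F = 7; EF_F = 7+5 = 12
ES_G = max(EF_C=21, EF_E=15, EF_F=12) = 21; EF_G = 21+15 = 36
Expected project duration μ = 36 days. Critical path: B → C → G.

Variance along critical path = 11.111 + 0.111 + 7.111 = 18.333
σ = √18.333 = 4.282 days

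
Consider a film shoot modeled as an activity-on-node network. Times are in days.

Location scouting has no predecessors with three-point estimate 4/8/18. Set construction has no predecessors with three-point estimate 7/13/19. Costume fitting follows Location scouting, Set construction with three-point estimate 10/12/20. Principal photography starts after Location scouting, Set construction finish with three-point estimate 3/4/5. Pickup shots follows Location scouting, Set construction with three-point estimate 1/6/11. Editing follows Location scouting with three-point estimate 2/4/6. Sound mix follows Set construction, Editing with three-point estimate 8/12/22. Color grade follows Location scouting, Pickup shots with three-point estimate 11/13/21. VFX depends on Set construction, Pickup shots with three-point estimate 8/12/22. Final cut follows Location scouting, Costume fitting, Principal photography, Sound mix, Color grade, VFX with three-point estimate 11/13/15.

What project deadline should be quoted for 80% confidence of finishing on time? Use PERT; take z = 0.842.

48.7 days

te_Location scouting = (4 + 4·8 + 18)/6 = 54/6 = 9; σ²_Location scouting = ((18−4)/6)² = 5.444
te_Set construction = (7 + 4·13 + 19)/6 = 78/6 = 13; σ²_Set construction = ((19−7)/6)² = 4.000
te_Costume fitting = (10 + 4·12 + 20)/6 = 78/6 = 13; σ²_Costume fitting = ((20−10)/6)² = 2.778
te_Principal photography = (3 + 4·4 + 5)/6 = 24/6 = 4; σ²_Principal photography = ((5−3)/6)² = 0.111
te_Pickup shots = (1 + 4·6 + 11)/6 = 36/6 = 6; σ²_Pickup shots = ((11−1)/6)² = 2.778
te_Editing = (2 + 4·4 + 6)/6 = 24/6 = 4; σ²_Editing = ((6−2)/6)² = 0.444
te_Sound mix = (8 + 4·12 + 22)/6 = 78/6 = 13; σ²_Sound mix = ((22−8)/6)² = 5.444
te_Color grade = (11 + 4·13 + 21)/6 = 84/6 = 14; σ²_Color grade = ((21−11)/6)² = 2.778
te_VFX = (8 + 4·12 + 22)/6 = 78/6 = 13; σ²_VFX = ((22−8)/6)² = 5.444
te_Final cut = (11 + 4·13 + 15)/6 = 78/6 = 13; σ²_Final cut = ((15−11)/6)² = 0.444

Forward pass:
ES_Location scouting = 0; EF_Location scouting = 9
ES_Set construction = 0; EF_Set construction = 13
ES_Costume fitting = max(EF_Location scouting=9, EF_Set construction=13) = 13; EF_Costume fitting = 13+13 = 26
ES_Principal photography = max(EF_Location scouting=9, EF_Set construction=13) = 13; EF_Principal photography = 13+4 = 17
ES_Pickup shots = max(EF_Location scouting=9, EF_Set construction=13) = 13; EF_Pickup shots = 13+6 = 19
ES_Editing = 9; EF_Editing = 9+4 = 13
ES_Sound mix = max(EF_Set construction=13, EF_Editing=13) = 13; EF_Sound mix = 13+13 = 26
ES_Color grade = max(EF_Location scouting=9, EF_Pickup shots=19) = 19; EF_Color grade = 19+14 = 33
ES_VFX = max(EF_Set construction=13, EF_Pickup shots=19) = 19; EF_VFX = 19+13 = 32
ES_Final cut = max(EF_Location scouting=9, EF_Costume fitting=26, EF_Principal photography=17, EF_Sound mix=26, EF_Color grade=33, EF_VFX=32) = 33; EF_Final cut = 33+13 = 46
Expected project duration μ = 46 days. Critical path: Set construction → Pickup shots → Color grade → Final cut.

Variance along critical path = 4.000 + 2.778 + 2.778 + 0.444 = 10.000; σ = 3.162 days.
D = μ + z·σ = 46 + 0.842·3.162 = 48.7 days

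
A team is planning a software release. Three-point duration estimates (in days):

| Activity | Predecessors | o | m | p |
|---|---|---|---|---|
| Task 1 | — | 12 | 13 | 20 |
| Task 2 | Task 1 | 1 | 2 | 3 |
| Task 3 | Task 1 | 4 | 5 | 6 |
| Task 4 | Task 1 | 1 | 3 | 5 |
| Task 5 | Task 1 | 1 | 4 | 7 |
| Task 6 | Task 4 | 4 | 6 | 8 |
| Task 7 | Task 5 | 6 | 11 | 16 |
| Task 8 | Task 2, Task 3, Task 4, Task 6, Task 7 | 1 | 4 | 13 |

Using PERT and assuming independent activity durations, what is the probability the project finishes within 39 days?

0.947

te_Task 1 = (12 + 4·13 + 20)/6 = 84/6 = 14; σ²_Task 1 = ((20−12)/6)² = 1.778
te_Task 2 = (1 + 4·2 + 3)/6 = 12/6 = 2; σ²_Task 2 = ((3−1)/6)² = 0.111
te_Task 3 = (4 + 4·5 + 6)/6 = 30/6 = 5; σ²_Task 3 = ((6−4)/6)² = 0.111
te_Task 4 = (1 + 4·3 + 5)/6 = 18/6 = 3; σ²_Task 4 = ((5−1)/6)² = 0.444
te_Task 5 = (1 + 4·4 + 7)/6 = 24/6 = 4; σ²_Task 5 = ((7−1)/6)² = 1.000
te_Task 6 = (4 + 4·6 + 8)/6 = 36/6 = 6; σ²_Task 6 = ((8−4)/6)² = 0.444
te_Task 7 = (6 + 4·11 + 16)/6 = 66/6 = 11; σ²_Task 7 = ((16−6)/6)² = 2.778
te_Task 8 = (1 + 4·4 + 13)/6 = 30/6 = 5; σ²_Task 8 = ((13−1)/6)² = 4.000

Forward pass:
ES_Task 1 = 0; EF_Task 1 = 14
ES_Task 2 = 14; EF_Task 2 = 14+2 = 16
ES_Task 3 = 14; EF_Task 3 = 14+5 = 19
ES_Task 4 = 14; EF_Task 4 = 14+3 = 17
ES_Task 5 = 14; EF_Task 5 = 14+4 = 18
ES_Task 6 = 17; EF_Task 6 = 17+6 = 23
ES_Task 7 = 18; EF_Task 7 = 18+11 = 29
ES_Task 8 = max(EF_Task 2=16, EF_Task 3=19, EF_Task 4=17, EF_Task 6=23, EF_Task 7=29) = 29; EF_Task 8 = 29+5 = 34
Expected project duration μ = 34 days. Critical path: Task 1 → Task 5 → Task 7 → Task 8.

Variance along critical path = 1.778 + 1.000 + 2.778 + 4.000 = 9.556; σ = √9.556 = 3.091 days.
Z = (39 − 34) / 3.091 = 1.617
P(T ≤ 39) = Φ(1.617) ≈ 0.947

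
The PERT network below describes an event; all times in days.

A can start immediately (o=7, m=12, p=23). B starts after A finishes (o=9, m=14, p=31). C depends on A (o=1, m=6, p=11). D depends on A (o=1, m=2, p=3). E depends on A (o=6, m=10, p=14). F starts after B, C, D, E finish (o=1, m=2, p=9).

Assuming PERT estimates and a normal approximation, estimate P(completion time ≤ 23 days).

te_A = (7 + 4·12 + 23)/6 = 78/6 = 13; σ²_A = ((23−7)/6)² = 7.111
te_B = (9 + 4·14 + 31)/6 = 96/6 = 16; σ²_B = ((31−9)/6)² = 13.444
te_C = (1 + 4·6 + 11)/6 = 36/6 = 6; σ²_C = ((11−1)/6)² = 2.778
te_D = (1 + 4·2 + 3)/6 = 12/6 = 2; σ²_D = ((3−1)/6)² = 0.111
te_E = (6 + 4·10 + 14)/6 = 60/6 = 10; σ²_E = ((14−6)/6)² = 1.778
te_F = (1 + 4·2 + 9)/6 = 18/6 = 3; σ²_F = ((9−1)/6)² = 1.778

Forward pass:
ES_A = 0; EF_A = 13
ES_B = 13; EF_B = 13+16 = 29
ES_C = 13; EF_C = 13+6 = 19
ES_D = 13; EF_D = 13+2 = 15
ES_E = 13; EF_E = 13+10 = 23
ES_F = max(EF_B=29, EF_C=19, EF_D=15, EF_E=23) = 29; EF_F = 29+3 = 32
Expected project duration μ = 32 days. Critical path: A → B → F.

Variance along critical path = 7.111 + 13.444 + 1.778 = 22.333; σ = √22.333 = 4.726 days.
Z = (23 − 32) / 4.726 = -1.904
P(T ≤ 23) = Φ(-1.904) ≈ 0.028

0.028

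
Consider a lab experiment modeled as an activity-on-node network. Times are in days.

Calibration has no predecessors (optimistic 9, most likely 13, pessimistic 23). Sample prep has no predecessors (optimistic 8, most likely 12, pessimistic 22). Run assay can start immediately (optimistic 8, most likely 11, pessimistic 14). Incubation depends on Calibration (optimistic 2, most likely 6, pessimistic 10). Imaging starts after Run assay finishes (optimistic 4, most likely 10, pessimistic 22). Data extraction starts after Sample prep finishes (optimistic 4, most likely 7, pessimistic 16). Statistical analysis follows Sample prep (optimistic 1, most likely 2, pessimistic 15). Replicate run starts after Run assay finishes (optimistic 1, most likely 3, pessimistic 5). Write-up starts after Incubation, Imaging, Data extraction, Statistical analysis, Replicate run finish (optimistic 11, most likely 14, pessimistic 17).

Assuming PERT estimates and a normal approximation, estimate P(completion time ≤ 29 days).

te_Calibration = (9 + 4·13 + 23)/6 = 84/6 = 14; σ²_Calibration = ((23−9)/6)² = 5.444
te_Sample prep = (8 + 4·12 + 22)/6 = 78/6 = 13; σ²_Sample prep = ((22−8)/6)² = 5.444
te_Run assay = (8 + 4·11 + 14)/6 = 66/6 = 11; σ²_Run assay = ((14−8)/6)² = 1.000
te_Incubation = (2 + 4·6 + 10)/6 = 36/6 = 6; σ²_Incubation = ((10−2)/6)² = 1.778
te_Imaging = (4 + 4·10 + 22)/6 = 66/6 = 11; σ²_Imaging = ((22−4)/6)² = 9.000
te_Data extraction = (4 + 4·7 + 16)/6 = 48/6 = 8; σ²_Data extraction = ((16−4)/6)² = 4.000
te_Statistical analysis = (1 + 4·2 + 15)/6 = 24/6 = 4; σ²_Statistical analysis = ((15−1)/6)² = 5.444
te_Replicate run = (1 + 4·3 + 5)/6 = 18/6 = 3; σ²_Replicate run = ((5−1)/6)² = 0.444
te_Write-up = (11 + 4·14 + 17)/6 = 84/6 = 14; σ²_Write-up = ((17−11)/6)² = 1.000

Forward pass:
ES_Calibration = 0; EF_Calibration = 14
ES_Sample prep = 0; EF_Sample prep = 13
ES_Run assay = 0; EF_Run assay = 11
ES_Incubation = 14; EF_Incubation = 14+6 = 20
ES_Imaging = 11; EF_Imaging = 11+11 = 22
ES_Data extraction = 13; EF_Data extraction = 13+8 = 21
ES_Statistical analysis = 13; EF_Statistical analysis = 13+4 = 17
ES_Replicate run = 11; EF_Replicate run = 11+3 = 14
ES_Write-up = max(EF_Incubation=20, EF_Imaging=22, EF_Data extraction=21, EF_Statistical analysis=17, EF_Replicate run=14) = 22; EF_Write-up = 22+14 = 36
Expected project duration μ = 36 days. Critical path: Run assay → Imaging → Write-up.

Variance along critical path = 1.000 + 9.000 + 1.000 = 11.000; σ = √11.000 = 3.317 days.
Z = (29 − 36) / 3.317 = -2.111
P(T ≤ 29) = Φ(-2.111) ≈ 0.017

0.017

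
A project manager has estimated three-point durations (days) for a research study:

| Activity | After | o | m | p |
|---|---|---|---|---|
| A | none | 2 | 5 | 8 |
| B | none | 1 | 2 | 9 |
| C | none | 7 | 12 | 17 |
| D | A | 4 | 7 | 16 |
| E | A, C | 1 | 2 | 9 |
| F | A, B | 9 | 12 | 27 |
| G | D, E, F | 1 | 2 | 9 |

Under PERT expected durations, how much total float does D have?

6 days

te_A = (2 + 4·5 + 8)/6 = 30/6 = 5
te_B = (1 + 4·2 + 9)/6 = 18/6 = 3
te_C = (7 + 4·12 + 17)/6 = 72/6 = 12
te_D = (4 + 4·7 + 16)/6 = 48/6 = 8
te_E = (1 + 4·2 + 9)/6 = 18/6 = 3
te_F = (9 + 4·12 + 27)/6 = 84/6 = 14
te_G = (1 + 4·2 + 9)/6 = 18/6 = 3

Forward pass:
ES_A = 0; EF_A = 5
ES_B = 0; EF_B = 3
ES_C = 0; EF_C = 12
ES_D = 5; EF_D = 5+8 = 13
ES_E = max(EF_A=5, EF_C=12) = 12; EF_E = 12+3 = 15
ES_F = max(EF_A=5, EF_B=3) = 5; EF_F = 5+14 = 19
ES_G = max(EF_D=13, EF_E=15, EF_F=19) = 19; EF_G = 19+3 = 22
Expected project duration μ = 22 days. Critical path: A → F → G.

Backward pass:
LF_G = 22; LS_G = 22−3 = 19
LF_F = LS_G = 19; LS_F = 19−14 = 5
LF_E = LS_G = 19; LS_E = 19−3 = 16
LF_D = LS_G = 19; LS_D = 19−8 = 11
LF_C = LS_E = 16; LS_C = 16−12 = 4
LF_B = LS_F = 5; LS_B = 5−3 = 2
LF_A = min(LS_D=11, LS_E=16, LS_F=5) = 5; LS_A = 5−5 = 0
Slack_D = LS_D − ES_D = 11 − 5 = 6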